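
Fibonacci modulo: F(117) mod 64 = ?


F(k) mod 64 for k=1..117:
1, 1, 2, 3, 5, 8, 13, 21, 34, 55, 25, 16, 41, 57, 34, 27, 61, 24, 21, 45, 2, 47, 49, 32, 17, 49, 2, 51, 53, 40, 29, 5, 34, 39, 9, 48, 57, 41, 34, 11, 45, 56, 37, 29, 2, 31, 33, 0, 33, 33, 2, 35, 37, 8, 45, 53, 34, 23, 57, 16, 9, 25, 34, 59, 29, 24, 53, 13, 2, 15, 17, 32, 49, 17, 2, 19, 21, 40, 61, 37, 34, 7, 41, 48, 25, 9, 34, 43, 13, 56, 5, 61, 2, 63, 1, 0, 1, 1, 2, 3, 5, 8, 13, 21, 34, 55, 25, 16, 41, 57, 34, 27, 61, 24, 21, 45, 2
F(117) mod 64 = 2


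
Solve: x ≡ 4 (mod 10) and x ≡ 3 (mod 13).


M = 10*13 = 130
M1 = M/10 = 13, M2 = M/13 = 10
M1^(-1) mod 10 = 7, M2^(-1) mod 13 = 4
x = 4*13*7 + 3*10*4 = 484
484 mod 130 = 94
Check: 94 mod 10 = 4 ✓, 94 mod 13 = 3 ✓

x ≡ 94 (mod 130)


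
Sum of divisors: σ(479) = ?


Divisors of 479: 1, 479
Sum = 1 + 479 = 480

σ(479) = 480


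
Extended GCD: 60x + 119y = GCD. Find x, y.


Tabular extended Euclidean (each row: r = 60*s + 119*t):
r=60, s=1, t=0
r=119, s=0, t=1
q=0: r=60, s=1, t=0   [60*(1) + 119*(0) = 60]
q=1: r=59, s=-1, t=1   [60*(-1) + 119*(1) = 59]
q=1: r=1, s=2, t=-1   [60*(2) + 119*(-1) = 1]
q=59: r=0, s=-119, t=60   [60*(-119) + 119*(60) = 0]
GCD = 1; from the row with r=1: x=2, y=-1
Check: 60*(2) + 119*(-1) = 120 - 119 = 1

GCD = 1, x = 2, y = -1


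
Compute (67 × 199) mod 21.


67 × 199 = 13333
13333 mod 21 = 19


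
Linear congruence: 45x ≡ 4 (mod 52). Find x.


GCD(45, 52) = 1, unique solution
a^(-1) mod 52 = 37
x = 37 * 4 mod 52 = 44

x ≡ 44 (mod 52)


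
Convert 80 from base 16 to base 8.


80 (base 16) = 128 (decimal)
128 (decimal) = 200 (base 8)


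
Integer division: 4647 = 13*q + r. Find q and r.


4647 = 13 * 357 + 6
Check: 4641 + 6 = 4647

q = 357, r = 6


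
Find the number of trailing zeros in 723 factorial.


floor(723/5) = 144
floor(723/25) = 28
floor(723/125) = 5
floor(723/625) = 1
Total = 178

178 trailing zeros


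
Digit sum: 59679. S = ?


5 + 9 + 6 + 7 + 9 = 36


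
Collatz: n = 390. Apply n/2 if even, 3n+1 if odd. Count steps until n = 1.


390 → 195 → 586 → 293 → 880 → 440 → 220 → 110 → 55 → 166 → 83 → 250 → 125 → 376 → 188 → 94 → 47 → 142 → 71 → 214 → 107 → 322 → 161 → 484 → 242 → 121 → 364 → 182 → 91 → 274 → 137 → 412 → 206 → 103 → 310 → 155 → 466 → 233 → 700 → 350 → 175 → 526 → 263 → 790 → 395 → 1186 → 593 → 1780 → 890 → 445 → 1336 → 668 → 334 → 167 → 502 → 251 → 754 → 377 → 1132 → 566 → 283 → 850 → 425 → 1276 → 638 → 319 → 958 → 479 → 1438 → 719 → 2158 → 1079 → 3238 → 1619 → 4858 → 2429 → 7288 → 3644 → 1822 → 911 → 2734 → 1367 → 4102 → 2051 → 6154 → 3077 → 9232 → 4616 → 2308 → 1154 → 577 → 1732 → 866 → 433 → 1300 → 650 → 325 → 976 → 488 → 244 → 122 → 61 → 184 → 92 → 46 → 23 → 70 → 35 → 106 → 53 → 160 → 80 → 40 → 20 → 10 → 5 → 16 → 8 → 4 → 2 → 1
Total steps = 120

120 steps


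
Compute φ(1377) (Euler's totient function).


1377 = 3^4 × 17
Prime factors: 3, 17
φ(1377) = 1377 × (1-1/3) × (1-1/17)
= 1377 × 2/3 × 16/17 = 864

φ(1377) = 864


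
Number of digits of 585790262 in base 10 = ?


585790262 has 9 digits in base 10
floor(log10(585790262)) + 1 = floor(8.7677) + 1 = 9

9 digits (base 10)


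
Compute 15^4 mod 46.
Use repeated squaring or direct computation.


15^1 mod 46 = 15
15^2 mod 46 = 41
15^3 mod 46 = 17
15^4 mod 46 = 25


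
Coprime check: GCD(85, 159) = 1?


Euclidean algorithm:
159 = 1 * 85 + 74
85 = 1 * 74 + 11
74 = 6 * 11 + 8
11 = 1 * 8 + 3
8 = 2 * 3 + 2
3 = 1 * 2 + 1
2 = 2 * 1 + 0
GCD(85, 159) = 1

Yes, coprime (GCD = 1)


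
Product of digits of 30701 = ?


3 × 0 × 7 × 0 × 1 = 0


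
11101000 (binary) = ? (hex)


11101000 (base 2) = 232 (decimal)
232 (decimal) = E8 (base 16)


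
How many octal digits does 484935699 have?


484935699 in base 8 = 3471704023
Number of digits = 10

10 digits (base 8)


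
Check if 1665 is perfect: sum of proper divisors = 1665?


Proper divisors of 1665: 1, 3, 5, 9, 15, 37, 45, 111, 185, 333, 555
Sum = 1 + 3 + 5 + 9 + 15 + 37 + 45 + 111 + 185 + 333 + 555 = 1299

No, 1665 is not perfect (1299 ≠ 1665)


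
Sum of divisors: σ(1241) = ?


Divisors of 1241: 1, 17, 73, 1241
Sum = 1 + 17 + 73 + 1241 = 1332

σ(1241) = 1332


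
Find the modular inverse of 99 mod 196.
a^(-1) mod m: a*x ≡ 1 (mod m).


Use the extended Euclidean algorithm on (196, 99); each row r = 196*s + 99*t:
r=196, s=1, t=0
r=99, s=0, t=1
q=1: r=97, s=1, t=-1   [196*(1) + 99*(-1) = 97]
q=1: r=2, s=-1, t=2   [196*(-1) + 99*(2) = 2]
q=48: r=1, s=49, t=-97   [196*(49) + 99*(-97) = 1]
q=2: r=0, s=-99, t=196   [196*(-99) + 99*(196) = 0]
GCD = 1 with t = -97, so 99*(-97) ≡ 1 (mod 196)
Inverse = -97 mod 196 = 99
Check: 99 * 99 = 9801 ≡ 1 (mod 196)

99^(-1) ≡ 99 (mod 196)


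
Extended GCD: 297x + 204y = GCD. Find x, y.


Tabular extended Euclidean (each row: r = 297*s + 204*t):
r=297, s=1, t=0
r=204, s=0, t=1
q=1: r=93, s=1, t=-1   [297*(1) + 204*(-1) = 93]
q=2: r=18, s=-2, t=3   [297*(-2) + 204*(3) = 18]
q=5: r=3, s=11, t=-16   [297*(11) + 204*(-16) = 3]
q=6: r=0, s=-68, t=99   [297*(-68) + 204*(99) = 0]
GCD = 3; from the row with r=3: x=11, y=-16
Check: 297*(11) + 204*(-16) = 3267 - 3264 = 3

GCD = 3, x = 11, y = -16


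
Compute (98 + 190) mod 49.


98 + 190 = 288
288 mod 49 = 43


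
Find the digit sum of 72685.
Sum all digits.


7 + 2 + 6 + 8 + 5 = 28


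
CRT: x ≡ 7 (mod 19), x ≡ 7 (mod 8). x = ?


M = 19*8 = 152
M1 = M/19 = 8, M2 = M/8 = 19
M1^(-1) mod 19 = 12, M2^(-1) mod 8 = 3
x = 7*8*12 + 7*19*3 = 1071
1071 mod 152 = 7
Check: 7 mod 19 = 7 ✓, 7 mod 8 = 7 ✓

x ≡ 7 (mod 152)


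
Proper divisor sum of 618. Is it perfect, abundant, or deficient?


Proper divisors: 1, 2, 3, 6, 103, 206, 309
Sum = 1 + 2 + 3 + 6 + 103 + 206 + 309 = 630
630 > 618 → abundant

s(618) = 630 (abundant)


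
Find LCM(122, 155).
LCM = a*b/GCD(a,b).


GCD(122, 155) = 1
LCM = 122*155/1 = 18910/1 = 18910

LCM = 18910


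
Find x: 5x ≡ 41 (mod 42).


GCD(5, 42) = 1, unique solution
a^(-1) mod 42 = 17
x = 17 * 41 mod 42 = 25

x ≡ 25 (mod 42)


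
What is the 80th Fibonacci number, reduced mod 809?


F(k) mod 809 for k=1..80:
1, 1, 2, 3, 5, 8, 13, 21, 34, 55, 89, 144, 233, 377, 610, 178, 788, 157, 136, 293, 429, 722, 342, 255, 597, 43, 640, 683, 514, 388, 93, 481, 574, 246, 11, 257, 268, 525, 793, 509, 493, 193, 686, 70, 756, 17, 773, 790, 754, 735, 680, 606, 477, 274, 751, 216, 158, 374, 532, 97, 629, 726, 546, 463, 200, 663, 54, 717, 771, 679, 641, 511, 343, 45, 388, 433, 12, 445, 457, 93
F(80) mod 809 = 93


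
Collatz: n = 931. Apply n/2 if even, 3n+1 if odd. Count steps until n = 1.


931 → 2794 → 1397 → 4192 → 2096 → 1048 → 524 → 262 → 131 → 394 → 197 → 592 → 296 → 148 → 74 → 37 → 112 → 56 → 28 → 14 → 7 → 22 → 11 → 34 → 17 → 52 → 26 → 13 → 40 → 20 → 10 → 5 → 16 → 8 → 4 → 2 → 1
Total steps = 36

36 steps


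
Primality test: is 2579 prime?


Check divisors up to sqrt(2579) = 50.7839
No divisors found.
2579 is prime.

Yes, 2579 is prime


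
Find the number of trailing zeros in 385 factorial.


floor(385/5) = 77
floor(385/25) = 15
floor(385/125) = 3
Total = 95

95 trailing zeros


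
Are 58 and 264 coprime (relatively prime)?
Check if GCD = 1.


Euclidean algorithm:
264 = 4 * 58 + 32
58 = 1 * 32 + 26
32 = 1 * 26 + 6
26 = 4 * 6 + 2
6 = 3 * 2 + 0
GCD(58, 264) = 2

No, not coprime (GCD = 2)


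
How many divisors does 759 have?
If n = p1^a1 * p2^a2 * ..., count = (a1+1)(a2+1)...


759 = 3^1 × 11^1 × 23^1
d(759) = (1+1) × (1+1) × (1+1) = 8

8 divisors


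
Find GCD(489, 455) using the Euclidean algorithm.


489 = 1 * 455 + 34
455 = 13 * 34 + 13
34 = 2 * 13 + 8
13 = 1 * 8 + 5
8 = 1 * 5 + 3
5 = 1 * 3 + 2
3 = 1 * 2 + 1
2 = 2 * 1 + 0
GCD = 1


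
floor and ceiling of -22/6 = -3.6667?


-22/6 = -3.6667
floor = -4
ceil = -3

floor = -4, ceil = -3


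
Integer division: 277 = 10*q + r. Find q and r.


277 = 10 * 27 + 7
Check: 270 + 7 = 277

q = 27, r = 7


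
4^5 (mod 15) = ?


4^1 mod 15 = 4
4^2 mod 15 = 1
4^3 mod 15 = 4
4^4 mod 15 = 1
4^5 mod 15 = 4


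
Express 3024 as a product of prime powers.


3024 / 2 = 1512
1512 / 2 = 756
756 / 2 = 378
378 / 2 = 189
189 / 3 = 63
63 / 3 = 21
21 / 3 = 7
7 / 7 = 1
3024 = 2^4 × 3^3 × 7


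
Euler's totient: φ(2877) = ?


2877 = 3 × 7 × 137
Prime factors: 3, 7, 137
φ(2877) = 2877 × (1-1/3) × (1-1/7) × (1-1/137)
= 2877 × 2/3 × 6/7 × 136/137 = 1632

φ(2877) = 1632


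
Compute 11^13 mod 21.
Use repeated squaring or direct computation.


11^1 mod 21 = 11
11^2 mod 21 = 16
11^3 mod 21 = 8
11^4 mod 21 = 4
11^5 mod 21 = 2
11^6 mod 21 = 1
11^7 mod 21 = 11
11^8 mod 21 = 16
11^9 mod 21 = 8
11^10 mod 21 = 4
11^11 mod 21 = 2
11^12 mod 21 = 1
11^13 mod 21 = 11


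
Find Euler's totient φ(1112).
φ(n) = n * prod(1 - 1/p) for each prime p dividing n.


1112 = 2^3 × 139
Prime factors: 2, 139
φ(1112) = 1112 × (1-1/2) × (1-1/139)
= 1112 × 1/2 × 138/139 = 552

φ(1112) = 552


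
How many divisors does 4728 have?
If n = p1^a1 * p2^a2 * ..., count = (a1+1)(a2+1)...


4728 = 2^3 × 3^1 × 197^1
d(4728) = (3+1) × (1+1) × (1+1) = 16

16 divisors


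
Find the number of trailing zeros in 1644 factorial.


floor(1644/5) = 328
floor(1644/25) = 65
floor(1644/125) = 13
floor(1644/625) = 2
Total = 408

408 trailing zeros


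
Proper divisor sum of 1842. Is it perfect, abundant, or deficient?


Proper divisors: 1, 2, 3, 6, 307, 614, 921
Sum = 1 + 2 + 3 + 6 + 307 + 614 + 921 = 1854
1854 > 1842 → abundant

s(1842) = 1854 (abundant)


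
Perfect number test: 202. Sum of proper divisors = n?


Proper divisors of 202: 1, 2, 101
Sum = 1 + 2 + 101 = 104

No, 202 is not perfect (104 ≠ 202)


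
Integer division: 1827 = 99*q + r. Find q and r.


1827 = 99 * 18 + 45
Check: 1782 + 45 = 1827

q = 18, r = 45


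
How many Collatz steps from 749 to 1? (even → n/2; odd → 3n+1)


749 → 2248 → 1124 → 562 → 281 → 844 → 422 → 211 → 634 → 317 → 952 → 476 → 238 → 119 → 358 → 179 → 538 → 269 → 808 → 404 → 202 → 101 → 304 → 152 → 76 → 38 → 19 → 58 → 29 → 88 → 44 → 22 → 11 → 34 → 17 → 52 → 26 → 13 → 40 → 20 → 10 → 5 → 16 → 8 → 4 → 2 → 1
Total steps = 46

46 steps


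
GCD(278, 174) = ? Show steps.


278 = 1 * 174 + 104
174 = 1 * 104 + 70
104 = 1 * 70 + 34
70 = 2 * 34 + 2
34 = 17 * 2 + 0
GCD = 2


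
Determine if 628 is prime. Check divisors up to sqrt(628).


628 / 2 = 314 (exact division)
628 is NOT prime.

No, 628 is not prime


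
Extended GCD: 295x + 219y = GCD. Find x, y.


Tabular extended Euclidean (each row: r = 295*s + 219*t):
r=295, s=1, t=0
r=219, s=0, t=1
q=1: r=76, s=1, t=-1   [295*(1) + 219*(-1) = 76]
q=2: r=67, s=-2, t=3   [295*(-2) + 219*(3) = 67]
q=1: r=9, s=3, t=-4   [295*(3) + 219*(-4) = 9]
q=7: r=4, s=-23, t=31   [295*(-23) + 219*(31) = 4]
q=2: r=1, s=49, t=-66   [295*(49) + 219*(-66) = 1]
q=4: r=0, s=-219, t=295   [295*(-219) + 219*(295) = 0]
GCD = 1; from the row with r=1: x=49, y=-66
Check: 295*(49) + 219*(-66) = 14455 - 14454 = 1

GCD = 1, x = 49, y = -66


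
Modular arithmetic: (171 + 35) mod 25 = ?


171 + 35 = 206
206 mod 25 = 6


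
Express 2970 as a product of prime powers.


2970 / 2 = 1485
1485 / 3 = 495
495 / 3 = 165
165 / 3 = 55
55 / 5 = 11
11 / 11 = 1
2970 = 2 × 3^3 × 5 × 11


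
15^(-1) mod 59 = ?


Use the extended Euclidean algorithm on (59, 15); each row r = 59*s + 15*t:
r=59, s=1, t=0
r=15, s=0, t=1
q=3: r=14, s=1, t=-3   [59*(1) + 15*(-3) = 14]
q=1: r=1, s=-1, t=4   [59*(-1) + 15*(4) = 1]
q=14: r=0, s=15, t=-59   [59*(15) + 15*(-59) = 0]
GCD = 1 with t = 4, so 15*(4) ≡ 1 (mod 59)
Inverse = 4 mod 59 = 4
Check: 15 * 4 = 60 ≡ 1 (mod 59)

15^(-1) ≡ 4 (mod 59)


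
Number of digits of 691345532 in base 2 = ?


691345532 in base 2 = 101001001101010001100001111100
Number of digits = 30

30 digits (base 2)


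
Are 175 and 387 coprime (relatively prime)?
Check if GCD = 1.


Euclidean algorithm:
387 = 2 * 175 + 37
175 = 4 * 37 + 27
37 = 1 * 27 + 10
27 = 2 * 10 + 7
10 = 1 * 7 + 3
7 = 2 * 3 + 1
3 = 3 * 1 + 0
GCD(175, 387) = 1

Yes, coprime (GCD = 1)


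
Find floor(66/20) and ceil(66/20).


66/20 = 3.3000
floor = 3
ceil = 4

floor = 3, ceil = 4


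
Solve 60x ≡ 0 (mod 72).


GCD(60, 72) = 12 divides 0
Divide: 5x ≡ 0 (mod 6)
x ≡ 0 (mod 6)


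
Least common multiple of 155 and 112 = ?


GCD(155, 112) = 1
LCM = 155*112/1 = 17360/1 = 17360

LCM = 17360


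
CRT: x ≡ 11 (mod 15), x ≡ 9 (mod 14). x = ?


M = 15*14 = 210
M1 = M/15 = 14, M2 = M/14 = 15
M1^(-1) mod 15 = 14, M2^(-1) mod 14 = 1
x = 11*14*14 + 9*15*1 = 2291
2291 mod 210 = 191
Check: 191 mod 15 = 11 ✓, 191 mod 14 = 9 ✓

x ≡ 191 (mod 210)


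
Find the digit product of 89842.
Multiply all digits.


8 × 9 × 8 × 4 × 2 = 4608


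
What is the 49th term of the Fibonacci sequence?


Sequence: 1, 1, 2, 3, 5, 8, 13, 21, 34, 55, 89, 144, 233, 377, 610, 987, 1597, 2584, 4181, 6765, 10946, 17711, 28657, 46368, 75025, 121393, 196418, 317811, 514229, 832040, 1346269, 2178309, 3524578, 5702887, 9227465, 14930352, 24157817, 39088169, 63245986, 102334155, 165580141, 267914296, 433494437, 701408733, 1134903170, 1836311903, 2971215073, 4807526976, 7778742049
F(49) = 7778742049


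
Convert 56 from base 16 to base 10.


56 (base 16) = 86 (decimal)
86 (decimal) = 86 (base 10)


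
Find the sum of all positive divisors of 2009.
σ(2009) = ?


Divisors of 2009: 1, 7, 41, 49, 287, 2009
Sum = 1 + 7 + 41 + 49 + 287 + 2009 = 2394

σ(2009) = 2394


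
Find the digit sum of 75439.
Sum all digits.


7 + 5 + 4 + 3 + 9 = 28


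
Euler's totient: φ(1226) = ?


1226 = 2 × 613
Prime factors: 2, 613
φ(1226) = 1226 × (1-1/2) × (1-1/613)
= 1226 × 1/2 × 612/613 = 612

φ(1226) = 612


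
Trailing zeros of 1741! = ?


floor(1741/5) = 348
floor(1741/25) = 69
floor(1741/125) = 13
floor(1741/625) = 2
Total = 432

432 trailing zeros


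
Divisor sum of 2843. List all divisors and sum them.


Divisors of 2843: 1, 2843
Sum = 1 + 2843 = 2844

σ(2843) = 2844


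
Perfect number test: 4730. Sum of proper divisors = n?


Proper divisors of 4730: 1, 2, 5, 10, 11, 22, 43, 55, 86, 110, 215, 430, 473, 946, 2365
Sum = 1 + 2 + 5 + 10 + 11 + 22 + 43 + 55 + 86 + 110 + 215 + 430 + 473 + 946 + 2365 = 4774

No, 4730 is not perfect (4774 ≠ 4730)


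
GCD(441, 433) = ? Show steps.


441 = 1 * 433 + 8
433 = 54 * 8 + 1
8 = 8 * 1 + 0
GCD = 1


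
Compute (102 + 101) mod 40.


102 + 101 = 203
203 mod 40 = 3


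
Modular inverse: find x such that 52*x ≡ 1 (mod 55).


Use the extended Euclidean algorithm on (55, 52); each row r = 55*s + 52*t:
r=55, s=1, t=0
r=52, s=0, t=1
q=1: r=3, s=1, t=-1   [55*(1) + 52*(-1) = 3]
q=17: r=1, s=-17, t=18   [55*(-17) + 52*(18) = 1]
q=3: r=0, s=52, t=-55   [55*(52) + 52*(-55) = 0]
GCD = 1 with t = 18, so 52*(18) ≡ 1 (mod 55)
Inverse = 18 mod 55 = 18
Check: 52 * 18 = 936 ≡ 1 (mod 55)

52^(-1) ≡ 18 (mod 55)


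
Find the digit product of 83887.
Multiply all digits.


8 × 3 × 8 × 8 × 7 = 10752


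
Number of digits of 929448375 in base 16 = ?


929448375 in base 16 = 376641B7
Number of digits = 8

8 digits (base 16)


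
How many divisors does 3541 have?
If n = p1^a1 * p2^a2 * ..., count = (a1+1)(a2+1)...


3541 = 3541^1
d(3541) = (1+1) = 2

2 divisors


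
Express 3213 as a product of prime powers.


3213 / 3 = 1071
1071 / 3 = 357
357 / 3 = 119
119 / 7 = 17
17 / 17 = 1
3213 = 3^3 × 7 × 17


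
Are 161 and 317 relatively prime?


Euclidean algorithm:
317 = 1 * 161 + 156
161 = 1 * 156 + 5
156 = 31 * 5 + 1
5 = 5 * 1 + 0
GCD(161, 317) = 1

Yes, coprime (GCD = 1)


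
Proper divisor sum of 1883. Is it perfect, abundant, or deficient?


Proper divisors: 1, 7, 269
Sum = 1 + 7 + 269 = 277
277 < 1883 → deficient

s(1883) = 277 (deficient)


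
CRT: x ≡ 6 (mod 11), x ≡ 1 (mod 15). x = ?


M = 11*15 = 165
M1 = M/11 = 15, M2 = M/15 = 11
M1^(-1) mod 11 = 3, M2^(-1) mod 15 = 11
x = 6*15*3 + 1*11*11 = 391
391 mod 165 = 61
Check: 61 mod 11 = 6 ✓, 61 mod 15 = 1 ✓

x ≡ 61 (mod 165)


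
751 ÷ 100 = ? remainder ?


751 = 100 * 7 + 51
Check: 700 + 51 = 751

q = 7, r = 51


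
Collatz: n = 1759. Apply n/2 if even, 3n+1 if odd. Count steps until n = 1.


1759 → 5278 → 2639 → 7918 → 3959 → 11878 → 5939 → 17818 → 8909 → 26728 → 13364 → 6682 → 3341 → 10024 → 5012 → 2506 → 1253 → 3760 → 1880 → 940 → 470 → 235 → 706 → 353 → 1060 → 530 → 265 → 796 → 398 → 199 → 598 → 299 → 898 → 449 → 1348 → 674 → 337 → 1012 → 506 → 253 → 760 → 380 → 190 → 95 → 286 → 143 → 430 → 215 → 646 → 323 → 970 → 485 → 1456 → 728 → 364 → 182 → 91 → 274 → 137 → 412 → 206 → 103 → 310 → 155 → 466 → 233 → 700 → 350 → 175 → 526 → 263 → 790 → 395 → 1186 → 593 → 1780 → 890 → 445 → 1336 → 668 → 334 → 167 → 502 → 251 → 754 → 377 → 1132 → 566 → 283 → 850 → 425 → 1276 → 638 → 319 → 958 → 479 → 1438 → 719 → 2158 → 1079 → 3238 → 1619 → 4858 → 2429 → 7288 → 3644 → 1822 → 911 → 2734 → 1367 → 4102 → 2051 → 6154 → 3077 → 9232 → 4616 → 2308 → 1154 → 577 → 1732 → 866 → 433 → 1300 → 650 → 325 → 976 → 488 → 244 → 122 → 61 → 184 → 92 → 46 → 23 → 70 → 35 → 106 → 53 → 160 → 80 → 40 → 20 → 10 → 5 → 16 → 8 → 4 → 2 → 1
Total steps = 148

148 steps


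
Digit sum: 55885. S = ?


5 + 5 + 8 + 8 + 5 = 31


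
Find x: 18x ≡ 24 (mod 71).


GCD(18, 71) = 1, unique solution
a^(-1) mod 71 = 4
x = 4 * 24 mod 71 = 25

x ≡ 25 (mod 71)


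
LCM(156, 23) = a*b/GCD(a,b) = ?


GCD(156, 23) = 1
LCM = 156*23/1 = 3588/1 = 3588

LCM = 3588


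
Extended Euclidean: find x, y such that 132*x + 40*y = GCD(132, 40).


Tabular extended Euclidean (each row: r = 132*s + 40*t):
r=132, s=1, t=0
r=40, s=0, t=1
q=3: r=12, s=1, t=-3   [132*(1) + 40*(-3) = 12]
q=3: r=4, s=-3, t=10   [132*(-3) + 40*(10) = 4]
q=3: r=0, s=10, t=-33   [132*(10) + 40*(-33) = 0]
GCD = 4; from the row with r=4: x=-3, y=10
Check: 132*(-3) + 40*(10) = -396 + 400 = 4

GCD = 4, x = -3, y = 10


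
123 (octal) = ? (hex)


123 (base 8) = 83 (decimal)
83 (decimal) = 53 (base 16)


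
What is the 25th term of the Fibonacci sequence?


Sequence: 1, 1, 2, 3, 5, 8, 13, 21, 34, 55, 89, 144, 233, 377, 610, 987, 1597, 2584, 4181, 6765, 10946, 17711, 28657, 46368, 75025
F(25) = 75025


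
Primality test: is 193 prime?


Check divisors up to sqrt(193) = 13.8924
No divisors found.
193 is prime.

Yes, 193 is prime


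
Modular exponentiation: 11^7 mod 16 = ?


11^1 mod 16 = 11
11^2 mod 16 = 9
11^3 mod 16 = 3
11^4 mod 16 = 1
11^5 mod 16 = 11
11^6 mod 16 = 9
11^7 mod 16 = 3


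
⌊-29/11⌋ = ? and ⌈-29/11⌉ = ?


-29/11 = -2.6364
floor = -3
ceil = -2

floor = -3, ceil = -2


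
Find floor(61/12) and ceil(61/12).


61/12 = 5.0833
floor = 5
ceil = 6

floor = 5, ceil = 6


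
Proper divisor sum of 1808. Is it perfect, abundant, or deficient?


Proper divisors: 1, 2, 4, 8, 16, 113, 226, 452, 904
Sum = 1 + 2 + 4 + 8 + 16 + 113 + 226 + 452 + 904 = 1726
1726 < 1808 → deficient

s(1808) = 1726 (deficient)


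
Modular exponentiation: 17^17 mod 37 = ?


17^1 mod 37 = 17
17^2 mod 37 = 30
17^3 mod 37 = 29
17^4 mod 37 = 12
17^5 mod 37 = 19
17^6 mod 37 = 27
17^7 mod 37 = 15
17^8 mod 37 = 33
17^9 mod 37 = 6
17^10 mod 37 = 28
17^11 mod 37 = 32
17^12 mod 37 = 26
17^13 mod 37 = 35
17^14 mod 37 = 3
17^15 mod 37 = 14
17^16 mod 37 = 16
17^17 mod 37 = 13


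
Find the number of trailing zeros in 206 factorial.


floor(206/5) = 41
floor(206/25) = 8
floor(206/125) = 1
Total = 50

50 trailing zeros


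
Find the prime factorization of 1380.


1380 / 2 = 690
690 / 2 = 345
345 / 3 = 115
115 / 5 = 23
23 / 23 = 1
1380 = 2^2 × 3 × 5 × 23


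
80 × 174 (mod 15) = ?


80 × 174 = 13920
13920 mod 15 = 0


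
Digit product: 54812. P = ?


5 × 4 × 8 × 1 × 2 = 320


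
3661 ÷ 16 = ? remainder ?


3661 = 16 * 228 + 13
Check: 3648 + 13 = 3661

q = 228, r = 13


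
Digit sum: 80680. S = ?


8 + 0 + 6 + 8 + 0 = 22


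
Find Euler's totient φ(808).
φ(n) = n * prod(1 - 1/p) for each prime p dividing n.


808 = 2^3 × 101
Prime factors: 2, 101
φ(808) = 808 × (1-1/2) × (1-1/101)
= 808 × 1/2 × 100/101 = 400

φ(808) = 400


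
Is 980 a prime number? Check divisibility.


980 / 2 = 490 (exact division)
980 is NOT prime.

No, 980 is not prime


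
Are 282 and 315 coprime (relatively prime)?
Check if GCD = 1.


Euclidean algorithm:
315 = 1 * 282 + 33
282 = 8 * 33 + 18
33 = 1 * 18 + 15
18 = 1 * 15 + 3
15 = 5 * 3 + 0
GCD(282, 315) = 3

No, not coprime (GCD = 3)


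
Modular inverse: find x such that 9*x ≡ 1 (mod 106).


Use the extended Euclidean algorithm on (106, 9); each row r = 106*s + 9*t:
r=106, s=1, t=0
r=9, s=0, t=1
q=11: r=7, s=1, t=-11   [106*(1) + 9*(-11) = 7]
q=1: r=2, s=-1, t=12   [106*(-1) + 9*(12) = 2]
q=3: r=1, s=4, t=-47   [106*(4) + 9*(-47) = 1]
q=2: r=0, s=-9, t=106   [106*(-9) + 9*(106) = 0]
GCD = 1 with t = -47, so 9*(-47) ≡ 1 (mod 106)
Inverse = -47 mod 106 = 59
Check: 9 * 59 = 531 ≡ 1 (mod 106)

9^(-1) ≡ 59 (mod 106)


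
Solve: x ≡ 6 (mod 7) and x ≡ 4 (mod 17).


M = 7*17 = 119
M1 = M/7 = 17, M2 = M/17 = 7
M1^(-1) mod 7 = 5, M2^(-1) mod 17 = 5
x = 6*17*5 + 4*7*5 = 650
650 mod 119 = 55
Check: 55 mod 7 = 6 ✓, 55 mod 17 = 4 ✓

x ≡ 55 (mod 119)


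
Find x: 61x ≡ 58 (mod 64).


GCD(61, 64) = 1, unique solution
a^(-1) mod 64 = 21
x = 21 * 58 mod 64 = 2

x ≡ 2 (mod 64)


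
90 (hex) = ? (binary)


90 (base 16) = 144 (decimal)
144 (decimal) = 10010000 (base 2)


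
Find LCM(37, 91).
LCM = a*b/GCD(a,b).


GCD(37, 91) = 1
LCM = 37*91/1 = 3367/1 = 3367

LCM = 3367


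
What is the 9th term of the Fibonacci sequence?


Sequence: 1, 1, 2, 3, 5, 8, 13, 21, 34
F(9) = 34


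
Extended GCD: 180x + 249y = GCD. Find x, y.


Tabular extended Euclidean (each row: r = 180*s + 249*t):
r=180, s=1, t=0
r=249, s=0, t=1
q=0: r=180, s=1, t=0   [180*(1) + 249*(0) = 180]
q=1: r=69, s=-1, t=1   [180*(-1) + 249*(1) = 69]
q=2: r=42, s=3, t=-2   [180*(3) + 249*(-2) = 42]
q=1: r=27, s=-4, t=3   [180*(-4) + 249*(3) = 27]
q=1: r=15, s=7, t=-5   [180*(7) + 249*(-5) = 15]
q=1: r=12, s=-11, t=8   [180*(-11) + 249*(8) = 12]
q=1: r=3, s=18, t=-13   [180*(18) + 249*(-13) = 3]
q=4: r=0, s=-83, t=60   [180*(-83) + 249*(60) = 0]
GCD = 3; from the row with r=3: x=18, y=-13
Check: 180*(18) + 249*(-13) = 3240 - 3237 = 3

GCD = 3, x = 18, y = -13


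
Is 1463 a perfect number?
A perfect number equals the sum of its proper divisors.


Proper divisors of 1463: 1, 7, 11, 19, 77, 133, 209
Sum = 1 + 7 + 11 + 19 + 77 + 133 + 209 = 457

No, 1463 is not perfect (457 ≠ 1463)


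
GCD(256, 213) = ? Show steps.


256 = 1 * 213 + 43
213 = 4 * 43 + 41
43 = 1 * 41 + 2
41 = 20 * 2 + 1
2 = 2 * 1 + 0
GCD = 1


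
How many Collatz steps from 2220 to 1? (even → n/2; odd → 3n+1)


2220 → 1110 → 555 → 1666 → 833 → 2500 → 1250 → 625 → 1876 → 938 → 469 → 1408 → 704 → 352 → 176 → 88 → 44 → 22 → 11 → 34 → 17 → 52 → 26 → 13 → 40 → 20 → 10 → 5 → 16 → 8 → 4 → 2 → 1
Total steps = 32

32 steps


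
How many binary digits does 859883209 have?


859883209 in base 2 = 110011010000001100011011001001
Number of digits = 30

30 digits (base 2)


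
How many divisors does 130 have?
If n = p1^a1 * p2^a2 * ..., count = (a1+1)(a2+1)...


130 = 2^1 × 5^1 × 13^1
d(130) = (1+1) × (1+1) × (1+1) = 8

8 divisors


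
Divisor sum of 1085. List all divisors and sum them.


Divisors of 1085: 1, 5, 7, 31, 35, 155, 217, 1085
Sum = 1 + 5 + 7 + 31 + 35 + 155 + 217 + 1085 = 1536

σ(1085) = 1536


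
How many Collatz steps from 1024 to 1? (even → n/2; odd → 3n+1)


1024 → 512 → 256 → 128 → 64 → 32 → 16 → 8 → 4 → 2 → 1
Total steps = 10

10 steps


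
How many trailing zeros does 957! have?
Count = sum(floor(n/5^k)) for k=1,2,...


floor(957/5) = 191
floor(957/25) = 38
floor(957/125) = 7
floor(957/625) = 1
Total = 237

237 trailing zeros


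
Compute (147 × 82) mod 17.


147 × 82 = 12054
12054 mod 17 = 1


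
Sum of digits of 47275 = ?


4 + 7 + 2 + 7 + 5 = 25


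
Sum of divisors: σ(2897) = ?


Divisors of 2897: 1, 2897
Sum = 1 + 2897 = 2898

σ(2897) = 2898


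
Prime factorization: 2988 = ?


2988 / 2 = 1494
1494 / 2 = 747
747 / 3 = 249
249 / 3 = 83
83 / 83 = 1
2988 = 2^2 × 3^2 × 83


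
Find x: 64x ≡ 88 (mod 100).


GCD(64, 100) = 4 divides 88
Divide: 16x ≡ 22 (mod 25)
x ≡ 17 (mod 25)


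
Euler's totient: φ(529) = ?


529 = 23^2
Prime factors: 23
φ(529) = 529 × (1-1/23)
= 529 × 22/23 = 506

φ(529) = 506


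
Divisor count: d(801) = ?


801 = 3^2 × 89^1
d(801) = (2+1) × (1+1) = 6

6 divisors


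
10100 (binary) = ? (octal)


10100 (base 2) = 20 (decimal)
20 (decimal) = 24 (base 8)


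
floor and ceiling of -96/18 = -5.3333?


-96/18 = -5.3333
floor = -6
ceil = -5

floor = -6, ceil = -5


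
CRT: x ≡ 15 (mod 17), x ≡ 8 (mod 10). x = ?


M = 17*10 = 170
M1 = M/17 = 10, M2 = M/10 = 17
M1^(-1) mod 17 = 12, M2^(-1) mod 10 = 3
x = 15*10*12 + 8*17*3 = 2208
2208 mod 170 = 168
Check: 168 mod 17 = 15 ✓, 168 mod 10 = 8 ✓

x ≡ 168 (mod 170)


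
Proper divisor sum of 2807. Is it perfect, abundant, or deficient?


Proper divisors: 1, 7, 401
Sum = 1 + 7 + 401 = 409
409 < 2807 → deficient

s(2807) = 409 (deficient)


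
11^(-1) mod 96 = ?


Use the extended Euclidean algorithm on (96, 11); each row r = 96*s + 11*t:
r=96, s=1, t=0
r=11, s=0, t=1
q=8: r=8, s=1, t=-8   [96*(1) + 11*(-8) = 8]
q=1: r=3, s=-1, t=9   [96*(-1) + 11*(9) = 3]
q=2: r=2, s=3, t=-26   [96*(3) + 11*(-26) = 2]
q=1: r=1, s=-4, t=35   [96*(-4) + 11*(35) = 1]
q=2: r=0, s=11, t=-96   [96*(11) + 11*(-96) = 0]
GCD = 1 with t = 35, so 11*(35) ≡ 1 (mod 96)
Inverse = 35 mod 96 = 35
Check: 11 * 35 = 385 ≡ 1 (mod 96)

11^(-1) ≡ 35 (mod 96)


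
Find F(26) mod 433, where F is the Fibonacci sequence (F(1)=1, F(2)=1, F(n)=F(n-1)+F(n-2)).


F(k) mod 433 for k=1..26:
1, 1, 2, 3, 5, 8, 13, 21, 34, 55, 89, 144, 233, 377, 177, 121, 298, 419, 284, 270, 121, 391, 79, 37, 116, 153
F(26) mod 433 = 153


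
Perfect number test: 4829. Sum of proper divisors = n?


Proper divisors of 4829: 1, 11, 439
Sum = 1 + 11 + 439 = 451

No, 4829 is not perfect (451 ≠ 4829)


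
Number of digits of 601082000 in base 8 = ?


601082000 in base 8 = 4364744220
Number of digits = 10

10 digits (base 8)


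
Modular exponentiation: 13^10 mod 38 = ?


13^1 mod 38 = 13
13^2 mod 38 = 17
13^3 mod 38 = 31
13^4 mod 38 = 23
13^5 mod 38 = 33
13^6 mod 38 = 11
13^7 mod 38 = 29
13^8 mod 38 = 35
13^9 mod 38 = 37
13^10 mod 38 = 25


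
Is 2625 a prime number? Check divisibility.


2625 / 3 = 875 (exact division)
2625 is NOT prime.

No, 2625 is not prime


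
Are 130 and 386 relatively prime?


Euclidean algorithm:
386 = 2 * 130 + 126
130 = 1 * 126 + 4
126 = 31 * 4 + 2
4 = 2 * 2 + 0
GCD(130, 386) = 2

No, not coprime (GCD = 2)


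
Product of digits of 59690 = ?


5 × 9 × 6 × 9 × 0 = 0


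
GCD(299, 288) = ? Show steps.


299 = 1 * 288 + 11
288 = 26 * 11 + 2
11 = 5 * 2 + 1
2 = 2 * 1 + 0
GCD = 1


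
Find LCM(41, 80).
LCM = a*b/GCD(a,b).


GCD(41, 80) = 1
LCM = 41*80/1 = 3280/1 = 3280

LCM = 3280


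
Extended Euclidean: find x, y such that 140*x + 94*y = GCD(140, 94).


Tabular extended Euclidean (each row: r = 140*s + 94*t):
r=140, s=1, t=0
r=94, s=0, t=1
q=1: r=46, s=1, t=-1   [140*(1) + 94*(-1) = 46]
q=2: r=2, s=-2, t=3   [140*(-2) + 94*(3) = 2]
q=23: r=0, s=47, t=-70   [140*(47) + 94*(-70) = 0]
GCD = 2; from the row with r=2: x=-2, y=3
Check: 140*(-2) + 94*(3) = -280 + 282 = 2

GCD = 2, x = -2, y = 3


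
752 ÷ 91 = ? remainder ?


752 = 91 * 8 + 24
Check: 728 + 24 = 752

q = 8, r = 24


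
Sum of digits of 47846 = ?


4 + 7 + 8 + 4 + 6 = 29


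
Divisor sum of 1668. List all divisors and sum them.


Divisors of 1668: 1, 2, 3, 4, 6, 12, 139, 278, 417, 556, 834, 1668
Sum = 1 + 2 + 3 + 4 + 6 + 12 + 139 + 278 + 417 + 556 + 834 + 1668 = 3920

σ(1668) = 3920


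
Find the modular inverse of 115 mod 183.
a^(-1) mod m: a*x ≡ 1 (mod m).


Use the extended Euclidean algorithm on (183, 115); each row r = 183*s + 115*t:
r=183, s=1, t=0
r=115, s=0, t=1
q=1: r=68, s=1, t=-1   [183*(1) + 115*(-1) = 68]
q=1: r=47, s=-1, t=2   [183*(-1) + 115*(2) = 47]
q=1: r=21, s=2, t=-3   [183*(2) + 115*(-3) = 21]
q=2: r=5, s=-5, t=8   [183*(-5) + 115*(8) = 5]
q=4: r=1, s=22, t=-35   [183*(22) + 115*(-35) = 1]
q=5: r=0, s=-115, t=183   [183*(-115) + 115*(183) = 0]
GCD = 1 with t = -35, so 115*(-35) ≡ 1 (mod 183)
Inverse = -35 mod 183 = 148
Check: 115 * 148 = 17020 ≡ 1 (mod 183)

115^(-1) ≡ 148 (mod 183)


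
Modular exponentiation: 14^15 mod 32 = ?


14^1 mod 32 = 14
14^2 mod 32 = 4
14^3 mod 32 = 24
14^4 mod 32 = 16
14^5 mod 32 = 0
14^6 mod 32 = 0
14^7 mod 32 = 0
14^8 mod 32 = 0
14^9 mod 32 = 0
14^10 mod 32 = 0
14^11 mod 32 = 0
14^12 mod 32 = 0
14^13 mod 32 = 0
14^14 mod 32 = 0
14^15 mod 32 = 0


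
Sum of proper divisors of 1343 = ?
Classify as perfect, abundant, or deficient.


Proper divisors: 1, 17, 79
Sum = 1 + 17 + 79 = 97
97 < 1343 → deficient

s(1343) = 97 (deficient)


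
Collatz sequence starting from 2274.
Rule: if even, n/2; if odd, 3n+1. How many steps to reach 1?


2274 → 1137 → 3412 → 1706 → 853 → 2560 → 1280 → 640 → 320 → 160 → 80 → 40 → 20 → 10 → 5 → 16 → 8 → 4 → 2 → 1
Total steps = 19

19 steps


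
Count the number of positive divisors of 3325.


3325 = 5^2 × 7^1 × 19^1
d(3325) = (2+1) × (1+1) × (1+1) = 12

12 divisors


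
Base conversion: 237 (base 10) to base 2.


237 (base 10) = 237 (decimal)
237 (decimal) = 11101101 (base 2)


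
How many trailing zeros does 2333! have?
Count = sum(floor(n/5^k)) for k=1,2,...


floor(2333/5) = 466
floor(2333/25) = 93
floor(2333/125) = 18
floor(2333/625) = 3
Total = 580

580 trailing zeros


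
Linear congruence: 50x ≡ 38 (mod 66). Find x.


GCD(50, 66) = 2 divides 38
Divide: 25x ≡ 19 (mod 33)
x ≡ 10 (mod 33)


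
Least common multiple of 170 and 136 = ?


GCD(170, 136) = 34
LCM = 170*136/34 = 23120/34 = 680

LCM = 680


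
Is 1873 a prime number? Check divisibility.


Check divisors up to sqrt(1873) = 43.2782
No divisors found.
1873 is prime.

Yes, 1873 is prime


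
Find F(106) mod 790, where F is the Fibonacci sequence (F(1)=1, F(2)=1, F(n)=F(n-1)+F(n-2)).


F(k) mod 790 for k=1..106:
1, 1, 2, 3, 5, 8, 13, 21, 34, 55, 89, 144, 233, 377, 610, 197, 17, 214, 231, 445, 676, 331, 217, 548, 765, 523, 498, 231, 729, 170, 109, 279, 388, 667, 265, 142, 407, 549, 166, 715, 91, 16, 107, 123, 230, 353, 583, 146, 729, 85, 24, 109, 133, 242, 375, 617, 202, 29, 231, 260, 491, 751, 452, 413, 75, 488, 563, 261, 34, 295, 329, 624, 163, 787, 160, 157, 317, 474, 1, 475, 476, 161, 637, 8, 645, 653, 508, 371, 89, 460, 549, 219, 768, 197, 175, 372, 547, 129, 676, 15, 691, 706, 607, 523, 340, 73
F(106) mod 790 = 73


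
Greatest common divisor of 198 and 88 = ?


198 = 2 * 88 + 22
88 = 4 * 22 + 0
GCD = 22


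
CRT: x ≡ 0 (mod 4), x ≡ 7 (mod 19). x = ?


M = 4*19 = 76
M1 = M/4 = 19, M2 = M/19 = 4
M1^(-1) mod 4 = 3, M2^(-1) mod 19 = 5
x = 0*19*3 + 7*4*5 = 140
140 mod 76 = 64
Check: 64 mod 4 = 0 ✓, 64 mod 19 = 7 ✓

x ≡ 64 (mod 76)


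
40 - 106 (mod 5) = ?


40 - 106 = -66
-66 mod 5 = 4


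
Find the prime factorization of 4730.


4730 / 2 = 2365
2365 / 5 = 473
473 / 11 = 43
43 / 43 = 1
4730 = 2 × 5 × 11 × 43


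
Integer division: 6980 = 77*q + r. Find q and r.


6980 = 77 * 90 + 50
Check: 6930 + 50 = 6980

q = 90, r = 50


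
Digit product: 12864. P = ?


1 × 2 × 8 × 6 × 4 = 384


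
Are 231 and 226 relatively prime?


Euclidean algorithm:
231 = 1 * 226 + 5
226 = 45 * 5 + 1
5 = 5 * 1 + 0
GCD(231, 226) = 1

Yes, coprime (GCD = 1)


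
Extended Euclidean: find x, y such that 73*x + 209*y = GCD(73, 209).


Tabular extended Euclidean (each row: r = 73*s + 209*t):
r=73, s=1, t=0
r=209, s=0, t=1
q=0: r=73, s=1, t=0   [73*(1) + 209*(0) = 73]
q=2: r=63, s=-2, t=1   [73*(-2) + 209*(1) = 63]
q=1: r=10, s=3, t=-1   [73*(3) + 209*(-1) = 10]
q=6: r=3, s=-20, t=7   [73*(-20) + 209*(7) = 3]
q=3: r=1, s=63, t=-22   [73*(63) + 209*(-22) = 1]
q=3: r=0, s=-209, t=73   [73*(-209) + 209*(73) = 0]
GCD = 1; from the row with r=1: x=63, y=-22
Check: 73*(63) + 209*(-22) = 4599 - 4598 = 1

GCD = 1, x = 63, y = -22


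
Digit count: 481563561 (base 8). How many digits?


481563561 in base 8 = 3455011651
Number of digits = 10

10 digits (base 8)


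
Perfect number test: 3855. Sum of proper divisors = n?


Proper divisors of 3855: 1, 3, 5, 15, 257, 771, 1285
Sum = 1 + 3 + 5 + 15 + 257 + 771 + 1285 = 2337

No, 3855 is not perfect (2337 ≠ 3855)


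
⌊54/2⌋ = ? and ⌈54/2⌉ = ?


54/2 = 27.0000
floor = 27
ceil = 27

floor = 27, ceil = 27


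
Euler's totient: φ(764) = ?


764 = 2^2 × 191
Prime factors: 2, 191
φ(764) = 764 × (1-1/2) × (1-1/191)
= 764 × 1/2 × 190/191 = 380

φ(764) = 380


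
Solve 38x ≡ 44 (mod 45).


GCD(38, 45) = 1, unique solution
a^(-1) mod 45 = 32
x = 32 * 44 mod 45 = 13

x ≡ 13 (mod 45)


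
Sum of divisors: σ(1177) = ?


Divisors of 1177: 1, 11, 107, 1177
Sum = 1 + 11 + 107 + 1177 = 1296

σ(1177) = 1296


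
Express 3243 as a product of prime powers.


3243 / 3 = 1081
1081 / 23 = 47
47 / 47 = 1
3243 = 3 × 23 × 47


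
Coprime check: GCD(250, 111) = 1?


Euclidean algorithm:
250 = 2 * 111 + 28
111 = 3 * 28 + 27
28 = 1 * 27 + 1
27 = 27 * 1 + 0
GCD(250, 111) = 1

Yes, coprime (GCD = 1)


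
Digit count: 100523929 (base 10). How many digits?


100523929 has 9 digits in base 10
floor(log10(100523929)) + 1 = floor(8.0023) + 1 = 9

9 digits (base 10)


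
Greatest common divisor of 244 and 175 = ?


244 = 1 * 175 + 69
175 = 2 * 69 + 37
69 = 1 * 37 + 32
37 = 1 * 32 + 5
32 = 6 * 5 + 2
5 = 2 * 2 + 1
2 = 2 * 1 + 0
GCD = 1


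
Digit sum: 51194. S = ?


5 + 1 + 1 + 9 + 4 = 20


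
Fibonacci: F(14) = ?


Sequence: 1, 1, 2, 3, 5, 8, 13, 21, 34, 55, 89, 144, 233, 377
F(14) = 377


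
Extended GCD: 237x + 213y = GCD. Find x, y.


Tabular extended Euclidean (each row: r = 237*s + 213*t):
r=237, s=1, t=0
r=213, s=0, t=1
q=1: r=24, s=1, t=-1   [237*(1) + 213*(-1) = 24]
q=8: r=21, s=-8, t=9   [237*(-8) + 213*(9) = 21]
q=1: r=3, s=9, t=-10   [237*(9) + 213*(-10) = 3]
q=7: r=0, s=-71, t=79   [237*(-71) + 213*(79) = 0]
GCD = 3; from the row with r=3: x=9, y=-10
Check: 237*(9) + 213*(-10) = 2133 - 2130 = 3

GCD = 3, x = 9, y = -10


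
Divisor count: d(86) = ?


86 = 2^1 × 43^1
d(86) = (1+1) × (1+1) = 4

4 divisors


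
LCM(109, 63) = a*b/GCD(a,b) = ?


GCD(109, 63) = 1
LCM = 109*63/1 = 6867/1 = 6867

LCM = 6867


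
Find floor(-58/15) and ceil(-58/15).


-58/15 = -3.8667
floor = -4
ceil = -3

floor = -4, ceil = -3


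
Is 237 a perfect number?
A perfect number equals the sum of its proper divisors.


Proper divisors of 237: 1, 3, 79
Sum = 1 + 3 + 79 = 83

No, 237 is not perfect (83 ≠ 237)


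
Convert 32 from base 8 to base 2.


32 (base 8) = 26 (decimal)
26 (decimal) = 11010 (base 2)


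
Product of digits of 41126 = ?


4 × 1 × 1 × 2 × 6 = 48


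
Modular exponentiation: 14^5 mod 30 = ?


14^1 mod 30 = 14
14^2 mod 30 = 16
14^3 mod 30 = 14
14^4 mod 30 = 16
14^5 mod 30 = 14


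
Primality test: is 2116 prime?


2116 / 2 = 1058 (exact division)
2116 is NOT prime.

No, 2116 is not prime


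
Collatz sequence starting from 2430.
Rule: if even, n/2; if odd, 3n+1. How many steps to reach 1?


2430 → 1215 → 3646 → 1823 → 5470 → 2735 → 8206 → 4103 → 12310 → 6155 → 18466 → 9233 → 27700 → 13850 → 6925 → 20776 → 10388 → 5194 → 2597 → 7792 → 3896 → 1948 → 974 → 487 → 1462 → 731 → 2194 → 1097 → 3292 → 1646 → 823 → 2470 → 1235 → 3706 → 1853 → 5560 → 2780 → 1390 → 695 → 2086 → 1043 → 3130 → 1565 → 4696 → 2348 → 1174 → 587 → 1762 → 881 → 2644 → 1322 → 661 → 1984 → 992 → 496 → 248 → 124 → 62 → 31 → 94 → 47 → 142 → 71 → 214 → 107 → 322 → 161 → 484 → 242 → 121 → 364 → 182 → 91 → 274 → 137 → 412 → 206 → 103 → 310 → 155 → 466 → 233 → 700 → 350 → 175 → 526 → 263 → 790 → 395 → 1186 → 593 → 1780 → 890 → 445 → 1336 → 668 → 334 → 167 → 502 → 251 → 754 → 377 → 1132 → 566 → 283 → 850 → 425 → 1276 → 638 → 319 → 958 → 479 → 1438 → 719 → 2158 → 1079 → 3238 → 1619 → 4858 → 2429 → 7288 → 3644 → 1822 → 911 → 2734 → 1367 → 4102 → 2051 → 6154 → 3077 → 9232 → 4616 → 2308 → 1154 → 577 → 1732 → 866 → 433 → 1300 → 650 → 325 → 976 → 488 → 244 → 122 → 61 → 184 → 92 → 46 → 23 → 70 → 35 → 106 → 53 → 160 → 80 → 40 → 20 → 10 → 5 → 16 → 8 → 4 → 2 → 1
Total steps = 164

164 steps


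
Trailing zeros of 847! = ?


floor(847/5) = 169
floor(847/25) = 33
floor(847/125) = 6
floor(847/625) = 1
Total = 209

209 trailing zeros


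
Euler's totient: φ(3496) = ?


3496 = 2^3 × 19 × 23
Prime factors: 2, 19, 23
φ(3496) = 3496 × (1-1/2) × (1-1/19) × (1-1/23)
= 3496 × 1/2 × 18/19 × 22/23 = 1584

φ(3496) = 1584


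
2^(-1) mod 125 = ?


Use the extended Euclidean algorithm on (125, 2); each row r = 125*s + 2*t:
r=125, s=1, t=0
r=2, s=0, t=1
q=62: r=1, s=1, t=-62   [125*(1) + 2*(-62) = 1]
q=2: r=0, s=-2, t=125   [125*(-2) + 2*(125) = 0]
GCD = 1 with t = -62, so 2*(-62) ≡ 1 (mod 125)
Inverse = -62 mod 125 = 63
Check: 2 * 63 = 126 ≡ 1 (mod 125)

2^(-1) ≡ 63 (mod 125)


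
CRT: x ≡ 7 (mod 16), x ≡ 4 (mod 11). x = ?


M = 16*11 = 176
M1 = M/16 = 11, M2 = M/11 = 16
M1^(-1) mod 16 = 3, M2^(-1) mod 11 = 9
x = 7*11*3 + 4*16*9 = 807
807 mod 176 = 103
Check: 103 mod 16 = 7 ✓, 103 mod 11 = 4 ✓

x ≡ 103 (mod 176)


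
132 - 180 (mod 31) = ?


132 - 180 = -48
-48 mod 31 = 14


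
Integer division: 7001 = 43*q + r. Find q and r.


7001 = 43 * 162 + 35
Check: 6966 + 35 = 7001

q = 162, r = 35


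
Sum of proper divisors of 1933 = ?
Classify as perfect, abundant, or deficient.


Proper divisors: 1
Sum = 1 = 1
1 < 1933 → deficient

s(1933) = 1 (deficient)


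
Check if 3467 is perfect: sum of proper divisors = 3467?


Proper divisors of 3467: 1
Sum = 1 = 1

No, 3467 is not perfect (1 ≠ 3467)


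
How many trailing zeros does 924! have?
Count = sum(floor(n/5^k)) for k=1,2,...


floor(924/5) = 184
floor(924/25) = 36
floor(924/125) = 7
floor(924/625) = 1
Total = 228

228 trailing zeros


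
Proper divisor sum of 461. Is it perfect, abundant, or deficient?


Proper divisors: 1
Sum = 1 = 1
1 < 461 → deficient

s(461) = 1 (deficient)
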